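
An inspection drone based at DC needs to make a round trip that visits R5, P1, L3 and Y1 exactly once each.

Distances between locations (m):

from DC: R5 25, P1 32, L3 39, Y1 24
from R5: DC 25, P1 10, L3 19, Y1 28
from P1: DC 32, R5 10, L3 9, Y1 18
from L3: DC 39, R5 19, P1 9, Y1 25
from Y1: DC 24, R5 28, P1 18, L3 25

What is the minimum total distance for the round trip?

There are 12 distinct closed tours to check (reversals are equivalent).
DC - R5 - P1 - L3 - Y1 - DC: 25+10+9+25+24 = 93
DC - R5 - P1 - Y1 - L3 - DC: 25+10+18+25+39 = 117
DC - R5 - L3 - P1 - Y1 - DC: 25+19+9+18+24 = 95
DC - R5 - L3 - Y1 - P1 - DC: 25+19+25+18+32 = 119
DC - R5 - Y1 - P1 - L3 - DC: 25+28+18+9+39 = 119
DC - R5 - Y1 - L3 - P1 - DC: 25+28+25+9+32 = 119
DC - P1 - R5 - L3 - Y1 - DC: 32+10+19+25+24 = 110
DC - P1 - R5 - Y1 - L3 - DC: 32+10+28+25+39 = 134
DC - P1 - L3 - R5 - Y1 - DC: 32+9+19+28+24 = 112
DC - P1 - Y1 - R5 - L3 - DC: 32+18+28+19+39 = 136
DC - L3 - R5 - P1 - Y1 - DC: 39+19+10+18+24 = 110
DC - L3 - P1 - R5 - Y1 - DC: 39+9+10+28+24 = 110
The minimum is 93.
One optimal route: DC → R5 → P1 → L3 → Y1 → DC (or its reverse).

Shortest round trip = 93 m.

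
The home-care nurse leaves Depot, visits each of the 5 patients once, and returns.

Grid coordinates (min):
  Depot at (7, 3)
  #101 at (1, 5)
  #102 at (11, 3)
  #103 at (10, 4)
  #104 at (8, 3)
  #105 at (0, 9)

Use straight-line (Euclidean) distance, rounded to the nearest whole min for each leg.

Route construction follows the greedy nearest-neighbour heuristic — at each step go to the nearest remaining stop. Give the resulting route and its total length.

At Depot the remaining stops are #104 1, #103 3, #102 4, #101 6, #105 9; go to #104.
At #104 the remaining stops are #103 2, #102 3, #101 7, #105 10; go to #103.
At #103 the remaining stops are #102 1, #101 9, #105 11; go to #102.
At #102 the remaining stops are #101 10, #105 13; go to #101.
At #101 the remaining stops are #105 4; go to #105.
Return #105→Depot: 9.
Total = 1 + 2 + 1 + 10 + 4 + 9 = 27.

27 min along Depot → #104 → #103 → #102 → #101 → #105 → Depot.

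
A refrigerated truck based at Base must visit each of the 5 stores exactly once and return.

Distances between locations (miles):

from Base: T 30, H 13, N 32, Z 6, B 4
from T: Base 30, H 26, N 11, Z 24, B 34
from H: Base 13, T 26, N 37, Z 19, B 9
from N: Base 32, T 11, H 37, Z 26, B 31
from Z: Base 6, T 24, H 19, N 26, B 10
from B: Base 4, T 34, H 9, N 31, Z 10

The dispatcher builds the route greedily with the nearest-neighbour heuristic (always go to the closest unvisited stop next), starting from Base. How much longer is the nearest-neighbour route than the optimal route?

The nearest-neighbour route is 17 miles longer than optimal.

From Base: B=4, Z=6, H=13, T=30, N=32 → choose B (4).
From B: H=9, Z=10, N=31, T=34 → choose H (9).
From H: Z=19, T=26, N=37 → choose Z (19).
From Z: T=24, N=26 → choose T (24).
From T: N=11 → choose N (11).
NN route Base → B → H → Z → T → N → Base costs 99.
Optimal: Base → Z → N → T → H → B → Base costs 82 (by enumerating all 60 distinct tours).
Excess = 99 − 82 = 17.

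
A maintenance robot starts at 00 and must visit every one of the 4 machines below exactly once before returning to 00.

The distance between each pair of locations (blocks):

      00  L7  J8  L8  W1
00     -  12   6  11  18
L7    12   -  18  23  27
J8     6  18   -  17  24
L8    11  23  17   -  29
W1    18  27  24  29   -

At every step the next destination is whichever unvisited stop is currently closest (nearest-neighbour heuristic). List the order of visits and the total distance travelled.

At 00 the remaining stops are J8 6, L8 11, L7 12, W1 18; go to J8.
At J8 the remaining stops are L8 17, L7 18, W1 24; go to L8.
At L8 the remaining stops are L7 23, W1 29; go to L7.
At L7 the remaining stops are W1 27; go to W1.
Return W1→00: 18.
Total = 6 + 17 + 23 + 27 + 18 = 91.

Nearest-neighbour total = 91 blocks; route 00 → J8 → L8 → L7 → W1 → 00.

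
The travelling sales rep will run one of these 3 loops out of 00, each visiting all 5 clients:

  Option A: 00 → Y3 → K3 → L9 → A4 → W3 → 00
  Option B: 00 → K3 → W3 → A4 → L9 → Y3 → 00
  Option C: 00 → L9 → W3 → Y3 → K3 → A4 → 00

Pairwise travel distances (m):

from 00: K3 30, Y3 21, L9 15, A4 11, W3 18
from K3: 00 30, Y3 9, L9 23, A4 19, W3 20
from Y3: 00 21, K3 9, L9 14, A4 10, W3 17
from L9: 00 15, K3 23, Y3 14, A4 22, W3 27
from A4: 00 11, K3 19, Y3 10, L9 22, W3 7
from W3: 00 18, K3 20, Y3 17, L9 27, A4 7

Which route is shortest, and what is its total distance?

98 m — Option C is the shortest.

Option A: 21 + 9 + 23 + 22 + 7 + 18 = 100
Option B: 30 + 20 + 7 + 22 + 14 + 21 = 114
Option C: 15 + 27 + 17 + 9 + 19 + 11 = 98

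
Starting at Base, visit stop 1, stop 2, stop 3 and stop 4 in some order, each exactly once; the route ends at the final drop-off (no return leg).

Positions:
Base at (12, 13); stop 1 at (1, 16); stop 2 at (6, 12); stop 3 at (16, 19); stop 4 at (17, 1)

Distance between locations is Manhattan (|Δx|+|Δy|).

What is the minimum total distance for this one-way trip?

There are 4! = 24 possible orderings.
Base - stop 1 - stop 2 - stop 3 - stop 4: 14+9+17+19 = 59
Base - stop 1 - stop 2 - stop 4 - stop 3: 14+9+22+19 = 64
Base - stop 1 - stop 3 - stop 2 - stop 4: 14+18+17+22 = 71
Base - stop 1 - stop 3 - stop 4 - stop 2: 14+18+19+22 = 73
Base - stop 1 - stop 4 - stop 2 - stop 3: 14+31+22+17 = 84
Base - stop 1 - stop 4 - stop 3 - stop 2: 14+31+19+17 = 81
Base - stop 2 - stop 1 - stop 3 - stop 4: 7+9+18+19 = 53
Base - stop 2 - stop 1 - stop 4 - stop 3: 7+9+31+19 = 66
Base - stop 2 - stop 3 - stop 1 - stop 4: 7+17+18+31 = 73
Base - stop 2 - stop 3 - stop 4 - stop 1: 7+17+19+31 = 74
Base - stop 2 - stop 4 - stop 1 - stop 3: 7+22+31+18 = 78
Base - stop 2 - stop 4 - stop 3 - stop 1: 7+22+19+18 = 66
Base - stop 3 - stop 1 - stop 2 - stop 4: 10+18+9+22 = 59
Base - stop 3 - stop 1 - stop 4 - stop 2: 10+18+31+22 = 81
… (10 more)
The minimum is 53.
One shortest path: Base → stop 2 → stop 1 → stop 3 → stop 4.

Minimum one-way distance = 53.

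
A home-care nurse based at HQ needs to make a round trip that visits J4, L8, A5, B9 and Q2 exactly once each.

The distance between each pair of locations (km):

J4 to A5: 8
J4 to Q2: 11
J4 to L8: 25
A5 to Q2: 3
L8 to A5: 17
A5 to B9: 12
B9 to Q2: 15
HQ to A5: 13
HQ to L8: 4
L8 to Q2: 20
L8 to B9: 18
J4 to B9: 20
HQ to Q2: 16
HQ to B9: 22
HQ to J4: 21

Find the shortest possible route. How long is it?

Minimum total distance: 69 km.

HQ→J4→L8→A5→B9→Q2→HQ: 21+25+17+12+15+16 = 106
HQ→J4→L8→A5→Q2→B9→HQ: 21+25+17+3+15+22 = 103
HQ→J4→L8→B9→A5→Q2→HQ: 21+25+18+12+3+16 = 95
HQ→J4→L8→B9→Q2→A5→HQ: 21+25+18+15+3+13 = 95
HQ→J4→L8→Q2→A5→B9→HQ: 21+25+20+3+12+22 = 103
HQ→J4→L8→Q2→B9→A5→HQ: 21+25+20+15+12+13 = 106
HQ→J4→A5→L8→B9→Q2→HQ: 21+8+17+18+15+16 = 95
HQ→J4→A5→L8→Q2→B9→HQ: 21+8+17+20+15+22 = 103
HQ→J4→A5→B9→L8→Q2→HQ: 21+8+12+18+20+16 = 95
HQ→J4→A5→B9→Q2→L8→HQ: 21+8+12+15+20+4 = 80
HQ→J4→A5→Q2→L8→B9→HQ: 21+8+3+20+18+22 = 92
HQ→J4→A5→Q2→B9→L8→HQ: 21+8+3+15+18+4 = 69
HQ→J4→B9→L8→A5→Q2→HQ: 21+20+18+17+3+16 = 95
HQ→J4→B9→L8→Q2→A5→HQ: 21+20+18+20+3+13 = 95
… (46 more)
The minimum is 69.
One optimal route: HQ → J4 → A5 → Q2 → B9 → L8 → HQ (or its reverse).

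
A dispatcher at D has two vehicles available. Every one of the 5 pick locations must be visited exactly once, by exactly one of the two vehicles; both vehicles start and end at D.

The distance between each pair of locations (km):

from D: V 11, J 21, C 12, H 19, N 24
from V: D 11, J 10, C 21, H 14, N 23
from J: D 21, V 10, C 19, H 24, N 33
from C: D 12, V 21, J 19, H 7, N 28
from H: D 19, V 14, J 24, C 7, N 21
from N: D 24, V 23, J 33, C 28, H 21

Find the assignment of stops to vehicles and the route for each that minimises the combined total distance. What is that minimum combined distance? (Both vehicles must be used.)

Try each way of splitting the stops between the two vehicles (each non-empty) and, for each split, find the best tour for each vehicle:
  {V} + {J, C, H, N}: 22 + 92 = 114
  {J} + {V, C, H, N}: 42 + 74 = 116
  {V, J} + {C, H, N}: 42 + 64 = 106
  {C} + {V, J, H, N}: 24 + 90 = 114
  {V, C} + {J, H, N}: 44 + 90 = 134
  {J, C} + {V, H, N}: 52 + 70 = 122
  … (15 splits in total)
Best: vehicle 1 D → V → J → D = 42; vehicle 2 D → C → H → N → D = 64; combined 106.

Minimum combined distance: 106 km.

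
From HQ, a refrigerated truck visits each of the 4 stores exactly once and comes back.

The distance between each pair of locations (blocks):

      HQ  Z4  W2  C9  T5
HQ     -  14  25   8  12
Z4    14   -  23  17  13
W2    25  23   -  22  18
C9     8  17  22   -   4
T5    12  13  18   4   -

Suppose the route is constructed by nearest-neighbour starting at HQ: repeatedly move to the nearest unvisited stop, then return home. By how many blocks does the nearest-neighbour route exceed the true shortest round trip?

HQ: C9=8, T5=12, Z4=14, W2=25 ⇒ C9
C9: T5=4, Z4=17, W2=22 ⇒ T5
T5: Z4=13, W2=18 ⇒ Z4
Z4: W2=23 ⇒ W2
NN route HQ → C9 → T5 → Z4 → W2 → HQ costs 73.
Optimal: HQ → Z4 → W2 → T5 → C9 → HQ costs 67 (by enumerating all 12 distinct tours).
Excess = 73 − 67 = 6.

The nearest-neighbour route is 6 blocks longer than optimal.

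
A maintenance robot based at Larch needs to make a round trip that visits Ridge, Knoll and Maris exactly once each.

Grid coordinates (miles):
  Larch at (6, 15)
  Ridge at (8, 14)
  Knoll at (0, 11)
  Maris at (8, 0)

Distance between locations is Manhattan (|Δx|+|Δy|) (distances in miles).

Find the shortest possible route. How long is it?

46 miles — the shortest possible round trip.

Larch→Ridge→Knoll→Maris→Larch: 3+11+19+17 = 50
Larch→Ridge→Maris→Knoll→Larch: 3+14+19+10 = 46
Larch→Knoll→Ridge→Maris→Larch: 10+11+14+17 = 52
The minimum is 46.
One optimal route: Larch → Ridge → Maris → Knoll → Larch (or its reverse).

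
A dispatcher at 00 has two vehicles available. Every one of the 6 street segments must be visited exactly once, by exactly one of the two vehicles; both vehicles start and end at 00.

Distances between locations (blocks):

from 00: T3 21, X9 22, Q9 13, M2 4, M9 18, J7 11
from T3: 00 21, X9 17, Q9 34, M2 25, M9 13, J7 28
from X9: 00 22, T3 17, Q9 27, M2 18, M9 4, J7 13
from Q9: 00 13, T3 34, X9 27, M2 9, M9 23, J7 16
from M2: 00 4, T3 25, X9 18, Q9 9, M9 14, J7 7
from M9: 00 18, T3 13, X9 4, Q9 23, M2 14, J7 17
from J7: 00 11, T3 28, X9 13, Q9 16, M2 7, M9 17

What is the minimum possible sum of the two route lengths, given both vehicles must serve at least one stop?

88 blocks — the smallest possible combined total.

Try each way of splitting the stops between the two vehicles (each non-empty) and, for each split, find the best tour for each vehicle:
  {T3} + {X9, Q9, M2, M9, J7}: 42 + 64 = 106
  {X9} + {T3, Q9, M2, M9, J7}: 44 + 80 = 124
  {T3, X9} + {Q9, M2, M9, J7}: 60 + 64 = 124
  {Q9} + {T3, X9, M2, M9, J7}: 26 + 62 = 88
  {T3, Q9} + {X9, M2, M9, J7}: 68 + 46 = 114
  {X9, Q9} + {T3, M2, M9, J7}: 62 + 62 = 124
  … (31 splits in total)
Best: vehicle 1 00 → Q9 → 00 = 26; vehicle 2 00 → T3 → M9 → X9 → J7 → M2 → 00 = 62; combined 88.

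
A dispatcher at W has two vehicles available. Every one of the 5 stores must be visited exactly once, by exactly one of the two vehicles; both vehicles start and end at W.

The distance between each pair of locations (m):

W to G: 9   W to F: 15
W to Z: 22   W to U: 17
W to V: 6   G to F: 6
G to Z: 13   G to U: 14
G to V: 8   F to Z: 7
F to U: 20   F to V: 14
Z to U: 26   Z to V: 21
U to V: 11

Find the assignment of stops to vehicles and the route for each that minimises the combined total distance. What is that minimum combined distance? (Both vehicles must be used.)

77 m — the smallest possible combined total.

Try each way of splitting the stops between the two vehicles (each non-empty) and, for each split, find the best tour for each vehicle:
  {G} + {F, Z, U, V}: 18 + 65 = 83
  {F} + {G, Z, U, V}: 30 + 65 = 95
  {G, F} + {Z, U, V}: 30 + 65 = 95
  {Z} + {G, F, U, V}: 44 + 52 = 96
  {G, Z} + {F, U, V}: 44 + 52 = 96
  {F, Z} + {G, U, V}: 44 + 40 = 84
  … (15 splits in total)
  {G, F, Z, U} + {V}: 65 + 12 = 77  ← best
Best: vehicle 1 W → G → F → Z → U → W = 65; vehicle 2 W → V → W = 12; combined 77.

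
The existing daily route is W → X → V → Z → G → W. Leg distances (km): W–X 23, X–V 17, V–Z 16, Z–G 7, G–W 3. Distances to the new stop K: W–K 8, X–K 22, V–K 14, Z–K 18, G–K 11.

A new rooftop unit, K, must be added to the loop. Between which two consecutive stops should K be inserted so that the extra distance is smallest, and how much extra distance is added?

Insertion cost between consecutive stops i–j is d(i,K) + d(K,j) − d(i,j):
  between W and X: 8 + 22 − 23 = 7
  between X and V: 22 + 14 − 17 = 19
  between V and Z: 14 + 18 − 16 = 16
  between Z and G: 18 + 11 − 7 = 22
  between G and W: 11 + 8 − 3 = 16
Cheapest insertion is between W and X, adding 7.
New total = 66 + 7 = 73.

Adding 7 km by placing K on the W–X leg.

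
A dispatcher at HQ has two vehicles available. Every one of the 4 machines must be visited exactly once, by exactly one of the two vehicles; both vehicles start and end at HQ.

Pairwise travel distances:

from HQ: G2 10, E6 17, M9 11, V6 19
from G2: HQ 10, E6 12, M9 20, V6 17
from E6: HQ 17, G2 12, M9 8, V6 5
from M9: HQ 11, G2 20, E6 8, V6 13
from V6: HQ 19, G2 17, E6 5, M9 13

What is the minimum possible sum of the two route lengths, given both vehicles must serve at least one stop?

Check every non-empty split of the stops between the two vehicles; for each half take its own optimal tour:
  {G2} + {E6, M9, V6}: 20 + 43 = 63
  {E6} + {G2, M9, V6}: 34 + 51 = 85
  {G2, E6} + {M9, V6}: 39 + 43 = 82
  {M9} + {G2, E6, V6}: 22 + 46 = 68
  {G2, M9} + {E6, V6}: 41 + 41 = 82
  {E6, M9} + {G2, V6}: 36 + 46 = 82
  … (7 splits in total)
Best: vehicle 1 HQ → G2 → HQ = 20; vehicle 2 HQ → M9 → E6 → V6 → HQ = 43; combined 63.

Minimum combined distance: 63.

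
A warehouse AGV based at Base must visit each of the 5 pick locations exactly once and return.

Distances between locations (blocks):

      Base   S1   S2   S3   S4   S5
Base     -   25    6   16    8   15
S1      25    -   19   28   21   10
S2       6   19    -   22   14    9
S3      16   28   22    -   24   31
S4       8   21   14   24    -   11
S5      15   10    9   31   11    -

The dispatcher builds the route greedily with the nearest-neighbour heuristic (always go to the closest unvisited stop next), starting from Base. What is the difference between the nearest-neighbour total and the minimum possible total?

From Base: S2=6, S4=8, S5=15, S3=16, S1=25 → choose S2 (6).
From S2: S5=9, S4=14, S1=19, S3=22 → choose S5 (9).
From S5: S1=10, S4=11, S3=31 → choose S1 (10).
From S1: S4=21, S3=28 → choose S4 (21).
From S4: S3=24 → choose S3 (24).
NN route Base → S2 → S5 → S1 → S4 → S3 → Base costs 86.
Optimal: Base → S2 → S3 → S1 → S5 → S4 → Base costs 85 (by enumerating all 60 distinct tours).
Excess = 86 − 85 = 1.

1 blocks longer than the optimal tour.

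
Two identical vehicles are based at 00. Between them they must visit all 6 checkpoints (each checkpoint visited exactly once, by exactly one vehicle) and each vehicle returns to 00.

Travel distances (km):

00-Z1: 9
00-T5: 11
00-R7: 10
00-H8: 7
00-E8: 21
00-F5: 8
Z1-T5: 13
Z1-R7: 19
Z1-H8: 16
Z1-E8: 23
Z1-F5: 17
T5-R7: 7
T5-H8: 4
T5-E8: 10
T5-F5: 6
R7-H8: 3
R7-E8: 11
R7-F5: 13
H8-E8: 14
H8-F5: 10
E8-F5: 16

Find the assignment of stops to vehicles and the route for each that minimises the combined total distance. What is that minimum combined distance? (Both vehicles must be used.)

Minimum combined distance: 63 km.

There are 2^5 − 1 = 31 ways to divide the 6 stops into two non-empty groups. For each, the best each vehicle can do is its own shortest tour through its group:
  {Z1} + {T5, R7, H8, E8, F5}: 18 + 45 = 63
  {T5} + {Z1, R7, H8, E8, F5}: 22 + 63 = 85
  {Z1, T5} + {R7, H8, E8, F5}: 33 + 45 = 78
  {R7} + {Z1, T5, H8, E8, F5}: 20 + 63 = 83
  {Z1, R7} + {T5, H8, E8, F5}: 38 + 45 = 83
  {T5, R7} + {Z1, H8, E8, F5}: 28 + 63 = 91
  … (31 splits in total)
Best: vehicle 1 00 → Z1 → 00 = 18; vehicle 2 00 → H8 → R7 → E8 → T5 → F5 → 00 = 45; combined 63.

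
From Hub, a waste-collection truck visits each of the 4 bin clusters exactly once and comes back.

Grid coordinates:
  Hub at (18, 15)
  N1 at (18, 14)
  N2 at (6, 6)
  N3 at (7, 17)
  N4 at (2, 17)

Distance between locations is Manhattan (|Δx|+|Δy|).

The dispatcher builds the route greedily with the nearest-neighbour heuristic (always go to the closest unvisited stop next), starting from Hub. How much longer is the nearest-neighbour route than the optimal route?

Excess over optimum: 2.

Hub: N1=1, N3=13, N4=18, N2=21 ⇒ N1
N1: N3=14, N4=19, N2=20 ⇒ N3
N3: N4=5, N2=12 ⇒ N4
N4: N2=15 ⇒ N2
NN route Hub → N1 → N3 → N4 → N2 → Hub costs 56.
Optimal: Hub → N1 → N2 → N4 → N3 → Hub costs 54 (by enumerating all 12 distinct tours).
Excess = 56 − 54 = 2.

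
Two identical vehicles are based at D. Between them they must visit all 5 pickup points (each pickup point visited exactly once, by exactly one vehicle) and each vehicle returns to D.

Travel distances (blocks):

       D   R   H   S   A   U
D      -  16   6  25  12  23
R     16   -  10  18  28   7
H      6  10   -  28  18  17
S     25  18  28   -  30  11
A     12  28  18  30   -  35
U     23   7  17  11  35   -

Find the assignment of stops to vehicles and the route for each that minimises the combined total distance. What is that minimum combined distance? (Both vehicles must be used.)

83 blocks — the smallest possible combined total.

There are 2^4 − 1 = 15 ways to divide the 5 stops into two non-empty groups. For each, the best each vehicle can do is its own shortest tour through its group:
  {R} + {H, S, A, U}: 32 + 76 = 108
  {H} + {R, S, A, U}: 12 + 76 = 88
  {R, H} + {S, A, U}: 32 + 76 = 108
  {S} + {R, H, A, U}: 50 + 70 = 120
  {R, S} + {H, A, U}: 59 + 70 = 129
  {H, S} + {R, A, U}: 59 + 70 = 129
  … (15 splits in total)
  {A} + {R, H, S, U}: 24 + 59 = 83  ← best
Best: vehicle 1 D → A → D = 24; vehicle 2 D → H → R → U → S → D = 59; combined 83.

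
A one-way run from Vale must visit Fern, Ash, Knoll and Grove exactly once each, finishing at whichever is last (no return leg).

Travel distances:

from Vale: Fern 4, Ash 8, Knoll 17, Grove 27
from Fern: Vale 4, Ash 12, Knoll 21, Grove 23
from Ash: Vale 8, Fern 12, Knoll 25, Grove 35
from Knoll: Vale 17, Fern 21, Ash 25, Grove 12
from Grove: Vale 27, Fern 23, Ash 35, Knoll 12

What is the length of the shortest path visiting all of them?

There are 4! = 24 possible orderings.
Vale→Fern→Ash→Knoll→Grove: 4+12+25+12 = 53
Vale→Fern→Ash→Grove→Knoll: 4+12+35+12 = 63
Vale→Fern→Knoll→Ash→Grove: 4+21+25+35 = 85
Vale→Fern→Knoll→Grove→Ash: 4+21+12+35 = 72
Vale→Fern→Grove→Ash→Knoll: 4+23+35+25 = 87
Vale→Fern→Grove→Knoll→Ash: 4+23+12+25 = 64
Vale→Ash→Fern→Knoll→Grove: 8+12+21+12 = 53
Vale→Ash→Fern→Grove→Knoll: 8+12+23+12 = 55
Vale→Ash→Knoll→Fern→Grove: 8+25+21+23 = 77
Vale→Ash→Knoll→Grove→Fern: 8+25+12+23 = 68
Vale→Ash→Grove→Fern→Knoll: 8+35+23+21 = 87
Vale→Ash→Grove→Knoll→Fern: 8+35+12+21 = 76
Vale→Knoll→Fern→Ash→Grove: 17+21+12+35 = 85
Vale→Knoll→Fern→Grove→Ash: 17+21+23+35 = 96
… (10 more)
The minimum is 53.
One shortest path: Vale → Fern → Ash → Knoll → Grove.

Minimum one-way distance = 53.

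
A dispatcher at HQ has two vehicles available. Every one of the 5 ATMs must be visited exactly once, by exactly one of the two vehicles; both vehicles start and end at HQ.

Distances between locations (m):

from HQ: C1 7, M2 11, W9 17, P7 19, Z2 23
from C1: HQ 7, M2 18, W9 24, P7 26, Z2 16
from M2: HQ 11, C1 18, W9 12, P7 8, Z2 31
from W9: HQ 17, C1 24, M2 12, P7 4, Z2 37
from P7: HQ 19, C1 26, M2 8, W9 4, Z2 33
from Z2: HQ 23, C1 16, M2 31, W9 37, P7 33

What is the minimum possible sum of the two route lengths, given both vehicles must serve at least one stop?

Minimum combined distance: 86 m.

Check every non-empty split of the stops between the two vehicles; for each half take its own optimal tour:
  {C1} + {M2, W9, P7, Z2}: 14 + 83 = 97
  {M2} + {C1, W9, P7, Z2}: 22 + 77 = 99
  {C1, M2} + {W9, P7, Z2}: 36 + 77 = 113
  {W9} + {C1, M2, P7, Z2}: 34 + 75 = 109
  {C1, W9} + {M2, P7, Z2}: 48 + 75 = 123
  {M2, W9} + {C1, P7, Z2}: 40 + 75 = 115
  … (15 splits in total)
  {M2, W9, P7} + {C1, Z2}: 40 + 46 = 86  ← best
Best: vehicle 1 HQ → M2 → P7 → W9 → HQ = 40; vehicle 2 HQ → C1 → Z2 → HQ = 46; combined 86.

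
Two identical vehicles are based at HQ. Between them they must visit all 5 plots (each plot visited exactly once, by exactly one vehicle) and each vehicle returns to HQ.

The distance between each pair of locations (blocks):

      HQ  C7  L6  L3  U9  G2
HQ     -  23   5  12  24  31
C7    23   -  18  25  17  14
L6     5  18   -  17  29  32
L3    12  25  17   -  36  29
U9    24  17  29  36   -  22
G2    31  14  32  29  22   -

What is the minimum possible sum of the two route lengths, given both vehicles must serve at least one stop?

Minimum combined distance: 106 blocks.

Try each way of splitting the stops between the two vehicles (each non-empty) and, for each split, find the best tour for each vehicle:
  {C7} + {L6, L3, U9, G2}: 46 + 97 = 143
  {L6} + {C7, L3, U9, G2}: 10 + 96 = 106
  {C7, L6} + {L3, U9, G2}: 46 + 87 = 133
  {L3} + {C7, L6, U9, G2}: 24 + 83 = 107
  {C7, L3} + {L6, U9, G2}: 60 + 83 = 143
  {L6, L3} + {C7, U9, G2}: 34 + 83 = 117
  … (15 splits in total)
Best: vehicle 1 HQ → L6 → HQ = 10; vehicle 2 HQ → L3 → G2 → C7 → U9 → HQ = 96; combined 106.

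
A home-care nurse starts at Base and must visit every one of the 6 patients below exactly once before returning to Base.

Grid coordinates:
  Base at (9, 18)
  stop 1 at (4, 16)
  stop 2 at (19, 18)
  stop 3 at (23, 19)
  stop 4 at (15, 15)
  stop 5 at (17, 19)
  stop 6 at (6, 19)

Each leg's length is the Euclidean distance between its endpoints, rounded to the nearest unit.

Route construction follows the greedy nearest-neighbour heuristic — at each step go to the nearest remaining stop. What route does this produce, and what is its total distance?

Base → [stop 6:3 / stop 1:5 / stop 4:7 / stop 5:8 / stop 2:10 / stop 3:14] → stop 6 (3)
stop 6 → [stop 1:4 / stop 4:10 / stop 5:11 / stop 2:13 / stop 3:17] → stop 1 (4)
stop 1 → [stop 4:11 / stop 5:13 / stop 2:15 / stop 3:19] → stop 4 (11)
stop 4 → [stop 5:4 / stop 2:5 / stop 3:9] → stop 5 (4)
stop 5 → [stop 2:2 / stop 3:6] → stop 2 (2)
stop 2 → [stop 3:4] → stop 3 (4)
Return stop 3→Base: 14.
Total = 3 + 4 + 11 + 4 + 2 + 4 + 14 = 42.

Total distance 42 via the nearest-neighbour route Base → stop 6 → stop 1 → stop 4 → stop 5 → stop 2 → stop 3 → Base.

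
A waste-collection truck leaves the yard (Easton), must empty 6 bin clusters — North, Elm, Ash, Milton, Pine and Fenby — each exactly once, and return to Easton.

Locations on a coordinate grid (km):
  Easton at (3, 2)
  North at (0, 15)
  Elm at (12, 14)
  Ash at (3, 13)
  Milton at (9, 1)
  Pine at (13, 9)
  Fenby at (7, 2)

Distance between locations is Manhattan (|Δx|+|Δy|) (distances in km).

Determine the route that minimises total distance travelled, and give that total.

Easton-North-Elm-Ash-Milton-Pine-Fenby-Easton: 16+13+10+18+12+13+4 = 86
Easton-North-Elm-Ash-Milton-Fenby-Pine-Easton: 16+13+10+18+3+13+17 = 90
Easton-North-Elm-Ash-Pine-Milton-Fenby-Easton: 16+13+10+14+12+3+4 = 72
Easton-North-Elm-Ash-Pine-Fenby-Milton-Easton: 16+13+10+14+13+3+7 = 76
Easton-North-Elm-Ash-Fenby-Milton-Pine-Easton: 16+13+10+15+3+12+17 = 86
Easton-North-Elm-Ash-Fenby-Pine-Milton-Easton: 16+13+10+15+13+12+7 = 86
Easton-North-Elm-Milton-Ash-Pine-Fenby-Easton: 16+13+16+18+14+13+4 = 94
Easton-North-Elm-Milton-Ash-Fenby-Pine-Easton: 16+13+16+18+15+13+17 = 108
… (352 more)
Easton-Ash-North-Elm-Pine-Milton-Fenby-Easton: 11+5+13+6+12+3+4 = 54  ← best
The minimum is 54.
One optimal route: Easton → Ash → North → Elm → Pine → Milton → Fenby → Easton (or its reverse).

Shortest round trip = 54 km.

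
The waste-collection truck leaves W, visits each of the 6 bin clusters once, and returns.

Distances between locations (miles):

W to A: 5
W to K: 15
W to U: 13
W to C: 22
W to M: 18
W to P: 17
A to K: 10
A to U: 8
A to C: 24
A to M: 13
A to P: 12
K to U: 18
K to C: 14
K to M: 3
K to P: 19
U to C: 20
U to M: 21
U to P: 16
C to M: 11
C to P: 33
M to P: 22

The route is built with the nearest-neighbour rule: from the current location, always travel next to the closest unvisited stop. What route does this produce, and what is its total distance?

Nearest-neighbour total = 84 miles; route W → A → U → P → K → M → C → W.

At W the remaining stops are A 5, U 13, K 15, P 17, M 18, C 22; go to A.
At A the remaining stops are U 8, K 10, P 12, M 13, C 24; go to U.
At U the remaining stops are P 16, K 18, C 20, M 21; go to P.
At P the remaining stops are K 19, M 22, C 33; go to K.
At K the remaining stops are M 3, C 14; go to M.
At M the remaining stops are C 11; go to C.
Return C→W: 22.
Total = 5 + 8 + 16 + 19 + 3 + 11 + 22 = 84.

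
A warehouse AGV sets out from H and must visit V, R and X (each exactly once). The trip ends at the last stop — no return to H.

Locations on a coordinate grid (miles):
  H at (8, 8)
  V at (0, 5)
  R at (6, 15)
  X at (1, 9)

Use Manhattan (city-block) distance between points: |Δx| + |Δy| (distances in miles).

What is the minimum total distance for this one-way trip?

There are 3! = 6 possible orderings.
H→V→R→X: 11+16+11 = 38
H→V→X→R: 11+5+11 = 27
H→R→V→X: 9+16+5 = 30
H→R→X→V: 9+11+5 = 25
H→X→V→R: 8+5+16 = 29
H→X→R→V: 8+11+16 = 35
The minimum is 25.
One shortest path: H → R → X → V.

Shortest open route: 25 miles.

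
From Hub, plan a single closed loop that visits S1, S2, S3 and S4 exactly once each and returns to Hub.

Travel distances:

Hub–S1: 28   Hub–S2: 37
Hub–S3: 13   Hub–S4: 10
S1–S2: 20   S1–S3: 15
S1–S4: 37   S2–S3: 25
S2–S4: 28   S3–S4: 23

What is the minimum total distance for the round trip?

Shortest round trip = 86.

There are 12 distinct closed tours to check (reversals are equivalent).
Hub - S1 - S2 - S3 - S4 - Hub: 28+20+25+23+10 = 106
Hub - S1 - S2 - S4 - S3 - Hub: 28+20+28+23+13 = 112
Hub - S1 - S3 - S2 - S4 - Hub: 28+15+25+28+10 = 106
Hub - S1 - S3 - S4 - S2 - Hub: 28+15+23+28+37 = 131
Hub - S1 - S4 - S2 - S3 - Hub: 28+37+28+25+13 = 131
Hub - S1 - S4 - S3 - S2 - Hub: 28+37+23+25+37 = 150
Hub - S2 - S1 - S3 - S4 - Hub: 37+20+15+23+10 = 105
Hub - S2 - S1 - S4 - S3 - Hub: 37+20+37+23+13 = 130
Hub - S2 - S3 - S1 - S4 - Hub: 37+25+15+37+10 = 124
Hub - S2 - S4 - S1 - S3 - Hub: 37+28+37+15+13 = 130
Hub - S3 - S1 - S2 - S4 - Hub: 13+15+20+28+10 = 86
Hub - S3 - S2 - S1 - S4 - Hub: 13+25+20+37+10 = 105
The minimum is 86.
One optimal route: Hub → S3 → S1 → S2 → S4 → Hub (or its reverse).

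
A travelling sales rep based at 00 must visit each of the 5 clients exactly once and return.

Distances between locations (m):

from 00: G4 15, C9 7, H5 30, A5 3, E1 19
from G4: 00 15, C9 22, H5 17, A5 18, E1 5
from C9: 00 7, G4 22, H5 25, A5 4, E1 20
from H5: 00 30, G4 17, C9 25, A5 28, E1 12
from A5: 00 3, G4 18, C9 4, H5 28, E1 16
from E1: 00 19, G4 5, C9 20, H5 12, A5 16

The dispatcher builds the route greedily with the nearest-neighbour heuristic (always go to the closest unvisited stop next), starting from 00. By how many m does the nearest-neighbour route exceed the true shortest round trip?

From 00: A5=3, C9=7, G4=15, E1=19, H5=30 → choose A5 (3).
From A5: C9=4, E1=16, G4=18, H5=28 → choose C9 (4).
From C9: E1=20, G4=22, H5=25 → choose E1 (20).
From E1: G4=5, H5=12 → choose G4 (5).
From G4: H5=17 → choose H5 (17).
NN route 00 → A5 → C9 → E1 → G4 → H5 → 00 costs 79.
Optimal: 00 → G4 → E1 → H5 → C9 → A5 → 00 costs 64 (by enumerating all 60 distinct tours).
Excess = 79 − 64 = 15.

The nearest-neighbour route is 15 m longer than optimal.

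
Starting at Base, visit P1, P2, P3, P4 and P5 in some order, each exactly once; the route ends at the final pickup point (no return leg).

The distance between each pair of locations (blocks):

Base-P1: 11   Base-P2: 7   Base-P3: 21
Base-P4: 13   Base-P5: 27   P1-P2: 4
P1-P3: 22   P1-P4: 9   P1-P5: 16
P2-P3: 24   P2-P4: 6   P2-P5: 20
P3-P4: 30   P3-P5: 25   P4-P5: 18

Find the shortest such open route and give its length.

There are 5! = 120 possible orderings.
Base→P1→P2→P3→P4→P5: 11+4+24+30+18 = 87
Base→P1→P2→P3→P5→P4: 11+4+24+25+18 = 82
Base→P1→P2→P4→P3→P5: 11+4+6+30+25 = 76
Base→P1→P2→P4→P5→P3: 11+4+6+18+25 = 64
Base→P1→P2→P5→P3→P4: 11+4+20+25+30 = 90
Base→P1→P2→P5→P4→P3: 11+4+20+18+30 = 83
Base→P1→P3→P2→P4→P5: 11+22+24+6+18 = 81
Base→P1→P3→P2→P5→P4: 11+22+24+20+18 = 95
Base→P1→P3→P4→P2→P5: 11+22+30+6+20 = 89
Base→P1→P3→P4→P5→P2: 11+22+30+18+20 = 101
Base→P1→P3→P5→P2→P4: 11+22+25+20+6 = 84
Base→P1→P3→P5→P4→P2: 11+22+25+18+6 = 82
Base→P1→P4→P2→P3→P5: 11+9+6+24+25 = 75
Base→P1→P4→P2→P5→P3: 11+9+6+20+25 = 71
… (106 more)
Base→P2→P1→P4→P5→P3: 7+4+9+18+25 = 63  ← best
The minimum is 63.
One shortest path: Base → P2 → P1 → P4 → P5 → P3.

63 blocks — the minimum one-way total.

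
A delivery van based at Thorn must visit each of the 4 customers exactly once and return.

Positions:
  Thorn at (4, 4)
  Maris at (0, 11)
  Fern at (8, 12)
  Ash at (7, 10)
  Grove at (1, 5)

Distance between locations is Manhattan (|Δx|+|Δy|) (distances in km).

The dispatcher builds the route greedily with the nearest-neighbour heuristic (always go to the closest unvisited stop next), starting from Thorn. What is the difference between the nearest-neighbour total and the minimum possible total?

The nearest-neighbour route is 2 km longer than optimal.

Thorn: Grove=4, Ash=9, Maris=11, Fern=12 ⇒ Grove
Grove: Maris=7, Ash=11, Fern=14 ⇒ Maris
Maris: Ash=8, Fern=9 ⇒ Ash
Ash: Fern=3 ⇒ Fern
NN route Thorn → Grove → Maris → Ash → Fern → Thorn costs 34.
Optimal: Thorn → Ash → Fern → Maris → Grove → Thorn costs 32 (by enumerating all 12 distinct tours).
Excess = 34 − 32 = 2.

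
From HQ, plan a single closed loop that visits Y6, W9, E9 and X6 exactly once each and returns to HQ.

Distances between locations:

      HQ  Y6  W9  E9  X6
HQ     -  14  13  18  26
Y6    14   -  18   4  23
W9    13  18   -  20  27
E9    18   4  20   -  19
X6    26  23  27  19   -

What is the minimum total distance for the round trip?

Shortest round trip = 77.

With 4 stops there are 4!/2 = 12 distinct round trips (a route and its reverse cost the same).
HQ → Y6 → W9 → E9 → X6 → HQ: 14+18+20+19+26 = 97
HQ → Y6 → W9 → X6 → E9 → HQ: 14+18+27+19+18 = 96
HQ → Y6 → E9 → W9 → X6 → HQ: 14+4+20+27+26 = 91
HQ → Y6 → E9 → X6 → W9 → HQ: 14+4+19+27+13 = 77
HQ → Y6 → X6 → W9 → E9 → HQ: 14+23+27+20+18 = 102
HQ → Y6 → X6 → E9 → W9 → HQ: 14+23+19+20+13 = 89
HQ → W9 → Y6 → E9 → X6 → HQ: 13+18+4+19+26 = 80
HQ → W9 → Y6 → X6 → E9 → HQ: 13+18+23+19+18 = 91
HQ → W9 → E9 → Y6 → X6 → HQ: 13+20+4+23+26 = 86
HQ → W9 → X6 → Y6 → E9 → HQ: 13+27+23+4+18 = 85
HQ → E9 → Y6 → W9 → X6 → HQ: 18+4+18+27+26 = 93
HQ → E9 → W9 → Y6 → X6 → HQ: 18+20+18+23+26 = 105
The minimum is 77.
One optimal route: HQ → Y6 → E9 → X6 → W9 → HQ (or its reverse).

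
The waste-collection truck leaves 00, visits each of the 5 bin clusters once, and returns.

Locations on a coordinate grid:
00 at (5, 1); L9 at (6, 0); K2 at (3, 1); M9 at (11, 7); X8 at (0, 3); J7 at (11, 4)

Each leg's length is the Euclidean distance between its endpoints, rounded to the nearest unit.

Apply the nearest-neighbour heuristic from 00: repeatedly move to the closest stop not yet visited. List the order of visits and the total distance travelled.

At 00 the remaining stops are L9 1, K2 2, X8 5, J7 7, M9 8; go to L9.
At L9 the remaining stops are K2 3, J7 6, X8 7, M9 9; go to K2.
At K2 the remaining stops are X8 4, J7 9, M9 10; go to X8.
At X8 the remaining stops are J7 11, M9 12; go to J7.
At J7 the remaining stops are M9 3; go to M9.
Return M9→00: 8.
Total = 1 + 3 + 4 + 11 + 3 + 8 = 30.

Nearest-neighbour total = 30; route 00 → L9 → K2 → X8 → J7 → M9 → 00.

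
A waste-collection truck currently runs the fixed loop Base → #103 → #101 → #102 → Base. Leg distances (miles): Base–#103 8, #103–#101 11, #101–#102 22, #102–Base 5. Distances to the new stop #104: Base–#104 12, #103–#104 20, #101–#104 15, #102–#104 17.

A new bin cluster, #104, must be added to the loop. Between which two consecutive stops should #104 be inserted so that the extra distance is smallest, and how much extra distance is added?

Minimum extra distance: 10 miles, inserting #104 between #101 and #102.

Insertion cost between consecutive stops i–j is d(i,#104) + d(#104,j) − d(i,j):
  between Base and #103: 12 + 20 − 8 = 24
  between #103 and #101: 20 + 15 − 11 = 24
  between #101 and #102: 15 + 17 − 22 = 10
  between #102 and Base: 17 + 12 − 5 = 24
Cheapest insertion is between #101 and #102, adding 10.
New total = 46 + 10 = 56.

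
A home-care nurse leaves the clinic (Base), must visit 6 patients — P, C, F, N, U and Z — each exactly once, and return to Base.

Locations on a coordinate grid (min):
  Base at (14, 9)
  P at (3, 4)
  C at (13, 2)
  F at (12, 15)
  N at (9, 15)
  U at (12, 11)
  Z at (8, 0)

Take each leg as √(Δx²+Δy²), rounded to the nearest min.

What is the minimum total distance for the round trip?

There are 360 distinct closed tours to check (reversals are equivalent).
Base - P - C - F - N - U - Z - Base: 12+10+13+3+5+12+11 = 66
Base - P - C - F - N - Z - U - Base: 12+10+13+3+15+12+3 = 68
Base - P - C - F - U - N - Z - Base: 12+10+13+4+5+15+11 = 70
Base - P - C - F - U - Z - N - Base: 12+10+13+4+12+15+8 = 74
Base - P - C - F - Z - N - U - Base: 12+10+13+16+15+5+3 = 74
Base - P - C - F - Z - U - N - Base: 12+10+13+16+12+5+8 = 76
Base - P - C - N - F - U - Z - Base: 12+10+14+3+4+12+11 = 66
Base - P - C - N - F - Z - U - Base: 12+10+14+3+16+12+3 = 70
… (352 more)
Base - C - Z - P - N - F - U - Base: 7+5+6+13+3+4+3 = 41  ← best
The minimum is 41.
One optimal route: Base → C → Z → P → N → F → U → Base (or its reverse).

Shortest round trip = 41 min.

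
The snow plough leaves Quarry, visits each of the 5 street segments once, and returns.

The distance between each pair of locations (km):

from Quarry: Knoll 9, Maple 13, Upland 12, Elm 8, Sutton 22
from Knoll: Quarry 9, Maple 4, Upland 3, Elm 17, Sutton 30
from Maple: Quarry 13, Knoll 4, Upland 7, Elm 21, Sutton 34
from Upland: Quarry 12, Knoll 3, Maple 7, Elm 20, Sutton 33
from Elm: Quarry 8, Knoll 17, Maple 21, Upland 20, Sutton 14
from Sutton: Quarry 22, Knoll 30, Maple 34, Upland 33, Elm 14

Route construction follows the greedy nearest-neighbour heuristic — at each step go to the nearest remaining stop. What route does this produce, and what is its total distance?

From Quarry: distances to unvisited — Elm=8, Knoll=9, Upland=12, Maple=13, Sutton=22. Nearest is Elm (8).
From Elm: distances to unvisited — Sutton=14, Knoll=17, Upland=20, Maple=21. Nearest is Sutton (14).
From Sutton: distances to unvisited — Knoll=30, Upland=33, Maple=34. Nearest is Knoll (30).
From Knoll: distances to unvisited — Upland=3, Maple=4. Nearest is Upland (3).
From Upland: distances to unvisited — Maple=7. Nearest is Maple (7).
Return Maple→Quarry: 13.
Total = 8 + 14 + 30 + 3 + 7 + 13 = 75.

Nearest-neighbour total = 75 km; route Quarry → Elm → Sutton → Knoll → Upland → Maple → Quarry.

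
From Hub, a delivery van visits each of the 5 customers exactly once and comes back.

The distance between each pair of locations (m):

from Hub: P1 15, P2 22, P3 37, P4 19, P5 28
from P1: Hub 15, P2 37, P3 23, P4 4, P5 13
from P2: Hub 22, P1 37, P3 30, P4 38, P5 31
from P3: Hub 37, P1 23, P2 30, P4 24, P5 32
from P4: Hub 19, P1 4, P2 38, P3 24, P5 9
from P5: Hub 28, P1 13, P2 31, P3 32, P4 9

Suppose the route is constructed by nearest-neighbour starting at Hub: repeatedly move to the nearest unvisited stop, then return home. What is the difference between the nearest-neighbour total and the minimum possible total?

From Hub: P1=15, P4=19, P2=22, P5=28, P3=37 → choose P1 (15).
From P1: P4=4, P5=13, P3=23, P2=37 → choose P4 (4).
From P4: P5=9, P3=24, P2=38 → choose P5 (9).
From P5: P2=31, P3=32 → choose P2 (31).
From P2: P3=30 → choose P3 (30).
NN route Hub → P1 → P4 → P5 → P2 → P3 → Hub costs 126.
Optimal: Hub → P1 → P4 → P5 → P3 → P2 → Hub costs 112 (by enumerating all 60 distinct tours).
Excess = 126 − 112 = 14.

Excess over optimum: 14 m.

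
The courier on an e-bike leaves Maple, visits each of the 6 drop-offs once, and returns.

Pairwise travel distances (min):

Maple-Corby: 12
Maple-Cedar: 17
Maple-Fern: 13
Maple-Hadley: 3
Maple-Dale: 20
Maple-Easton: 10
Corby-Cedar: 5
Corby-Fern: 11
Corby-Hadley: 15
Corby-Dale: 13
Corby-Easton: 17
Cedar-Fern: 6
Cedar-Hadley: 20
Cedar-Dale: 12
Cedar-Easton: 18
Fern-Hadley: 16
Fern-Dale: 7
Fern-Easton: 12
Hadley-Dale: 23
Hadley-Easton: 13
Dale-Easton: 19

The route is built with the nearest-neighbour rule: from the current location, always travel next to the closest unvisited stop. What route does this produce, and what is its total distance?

72 min along Maple → Hadley → Easton → Fern → Cedar → Corby → Dale → Maple.

At Maple the remaining stops are Hadley 3, Easton 10, Corby 12, Fern 13, Cedar 17, Dale 20; go to Hadley.
At Hadley the remaining stops are Easton 13, Corby 15, Fern 16, Cedar 20, Dale 23; go to Easton.
At Easton the remaining stops are Fern 12, Corby 17, Cedar 18, Dale 19; go to Fern.
At Fern the remaining stops are Cedar 6, Dale 7, Corby 11; go to Cedar.
At Cedar the remaining stops are Corby 5, Dale 12; go to Corby.
At Corby the remaining stops are Dale 13; go to Dale.
Return Dale→Maple: 20.
Total = 3 + 13 + 12 + 6 + 5 + 13 + 20 = 72.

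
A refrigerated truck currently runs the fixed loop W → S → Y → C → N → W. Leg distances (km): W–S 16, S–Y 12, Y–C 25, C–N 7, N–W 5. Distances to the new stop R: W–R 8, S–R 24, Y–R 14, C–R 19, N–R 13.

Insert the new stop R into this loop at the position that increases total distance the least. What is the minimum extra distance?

Adding 8 km by placing R on the Y–C leg.

Insertion cost between consecutive stops i–j is d(i,R) + d(R,j) − d(i,j):
  between W and S: 8 + 24 − 16 = 16
  between S and Y: 24 + 14 − 12 = 26
  between Y and C: 14 + 19 − 25 = 8
  between C and N: 19 + 13 − 7 = 25
  between N and W: 13 + 8 − 5 = 16
Cheapest insertion is between Y and C, adding 8.
New total = 65 + 8 = 73.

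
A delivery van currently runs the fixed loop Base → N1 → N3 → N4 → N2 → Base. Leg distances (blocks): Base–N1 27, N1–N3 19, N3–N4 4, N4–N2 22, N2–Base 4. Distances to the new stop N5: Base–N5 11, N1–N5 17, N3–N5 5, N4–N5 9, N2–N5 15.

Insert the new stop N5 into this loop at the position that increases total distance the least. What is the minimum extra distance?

+1 blocks — insert N5 between Base and N1.

Insertion cost between consecutive stops i–j is d(i,N5) + d(N5,j) − d(i,j):
  between Base and N1: 11 + 17 − 27 = 1
  between N1 and N3: 17 + 5 − 19 = 3
  between N3 and N4: 5 + 9 − 4 = 10
  between N4 and N2: 9 + 15 − 22 = 2
  between N2 and Base: 15 + 11 − 4 = 22
Cheapest insertion is between Base and N1, adding 1.
New total = 76 + 1 = 77.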